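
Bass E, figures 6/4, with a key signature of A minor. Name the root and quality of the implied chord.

A minor

The figures 6/4 indicate a triad in second inversion.
In second inversion the root lies a fourth above the bass: a fourth above E in A minor is A.
The chord tones are E, A, C, giving A minor.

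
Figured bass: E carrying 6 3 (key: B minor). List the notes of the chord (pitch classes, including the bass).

E, G, C#

A third above E in this key is G.
A sixth above E in this key is C#.
Together with the bass E, this spells C# diminished in first inversion.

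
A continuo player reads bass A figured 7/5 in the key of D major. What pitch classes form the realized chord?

The written figures 7/5 are shorthand for 7/5/3: the 3 is implied.
A third above A in this key is C#.
A fifth above A in this key is E.
A seventh above A in this key is G.
Together with the bass A, this spells A dominant seventh in root position.

A, C#, E, G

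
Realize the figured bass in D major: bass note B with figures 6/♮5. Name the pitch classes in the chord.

The written figures 6/♮5 are shorthand for 6/5/3: the 3 is implied.
A third above B in this key is D.
A fifth above B in this key is F#, made natural (F) by the ♮ figure.
A sixth above B in this key is G.
Together with the bass B, this spells G dominant seventh in first inversion.

B, D, F, G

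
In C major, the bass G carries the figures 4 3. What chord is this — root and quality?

C major seventh

The figures 4 3 indicate a seventh chord in second inversion.
In second inversion the root lies a fourth above the bass: a fourth above G in C major is C.
The chord tones are G, B, C, E, giving C major seventh.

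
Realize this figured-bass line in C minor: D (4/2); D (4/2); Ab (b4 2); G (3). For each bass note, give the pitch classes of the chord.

D, Eb, G, Bb | D, Eb, G, Bb | Ab, Bb, Db, F | G, Bb, D

D (6/4/2): D, Eb, G, Bb.
D (6/4/2): D, Eb, G, Bb.
Ab (6/b4/2): Ab, Bb, Db, F.
G (5/3): G, Bb, D.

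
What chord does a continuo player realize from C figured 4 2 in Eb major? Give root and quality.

D half-diminished seventh

The figures 4 2 indicate a seventh chord in third inversion.
In third inversion the root lies a second above the bass: a second above C in Eb major is D.
The chord tones are C, D, F, Ab, giving D half-diminished seventh.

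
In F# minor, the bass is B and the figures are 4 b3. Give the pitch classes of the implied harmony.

The written figures 4 b3 are shorthand for 6/4/3: the 6 is implied.
A third above B in this key is D, lowered to Db by the flat.
A fourth above B in this key is E.
A sixth above B in this key is G#.

B, Db, E, G#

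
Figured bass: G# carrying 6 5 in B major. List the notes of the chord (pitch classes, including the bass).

The written figures 6 5 are shorthand for 6/5/3: the 3 is implied.
A third above G# in this key is B.
A fifth above G# in this key is D#.
A sixth above G# in this key is E.
Together with the bass G#, this spells E major seventh in first inversion.

G#, B, D#, E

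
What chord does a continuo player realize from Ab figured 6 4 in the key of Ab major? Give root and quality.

Db major

The figures 6 4 indicate a triad in second inversion.
In second inversion the root lies a fourth above the bass: a fourth above Ab in Ab major is Db.
The chord tones are Ab, Db, F, giving Db major.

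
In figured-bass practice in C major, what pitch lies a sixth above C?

Counting 5 letter steps above C lands on A; in C major, that letter is A.

A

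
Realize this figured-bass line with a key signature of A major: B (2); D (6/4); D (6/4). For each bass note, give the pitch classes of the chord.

B, C#, E, G# | D, G#, B | D, G#, B

B (6/4/2): B, C#, E, G#.
D (6/4): D, G#, B.
D (6/4): D, G#, B.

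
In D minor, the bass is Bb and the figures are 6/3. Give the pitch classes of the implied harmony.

A third above Bb in this key is D.
A sixth above Bb in this key is G.
Together with the bass Bb, this spells G minor in first inversion.

Bb, D, G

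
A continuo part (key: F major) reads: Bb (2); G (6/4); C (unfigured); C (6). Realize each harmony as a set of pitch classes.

Bb, C, E, G | G, C, E | C, E, G | C, E, A

Bb (6/4/2): Bb, C, E, G.
G (6/4): G, C, E.
C (5/3): C, E, G.
C (6/3): C, E, A.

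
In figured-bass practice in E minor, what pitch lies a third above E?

Counting 2 letter steps above E lands on G; in E minor, that letter is G.

G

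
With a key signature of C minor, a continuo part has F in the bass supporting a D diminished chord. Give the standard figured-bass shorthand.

F is the third of D diminished, so the chord is in first inversion.
A triad in first inversion is figured 6/3, conventionally abbreviated 6.

6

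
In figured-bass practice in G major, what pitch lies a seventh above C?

B

Counting 6 letter steps above C lands on B; in G major, that letter is B.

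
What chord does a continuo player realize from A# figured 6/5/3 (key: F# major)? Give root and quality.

F# major seventh

The figures 6/5/3 indicate a seventh chord in first inversion.
In first inversion the root lies a sixth above the bass: a sixth above A# in F# major is F#.
The chord tones are A#, C#, E#, F#, giving F# major seventh.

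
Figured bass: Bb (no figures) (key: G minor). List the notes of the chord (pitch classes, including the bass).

Bb, D, F

An unfigured bass implies 5/3.
A third above Bb in this key is D.
A fifth above Bb in this key is F.
Together with the bass Bb, this spells Bb major in root position.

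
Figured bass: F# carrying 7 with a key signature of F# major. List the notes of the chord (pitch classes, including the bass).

F#, A#, C#, E#

The written figures 7 are shorthand for 7/5/3: the 5/3 are implied.
A third above F# in this key is A#.
A fifth above F# in this key is C#.
A seventh above F# in this key is E#.
Together with the bass F#, this spells F# major seventh in root position.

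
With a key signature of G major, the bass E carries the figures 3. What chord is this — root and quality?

The figures 3 indicate a triad in root position.
In root position the bass is the root, so the root is E.
The chord tones are E, G, B, giving E minor.

E minor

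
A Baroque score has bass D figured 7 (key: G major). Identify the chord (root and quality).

The figures 7 indicate a seventh chord in root position.
In root position the bass is the root, so the root is D.
The chord tones are D, F#, A, C, giving D dominant seventh.

D dominant seventh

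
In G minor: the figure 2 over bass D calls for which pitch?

Counting 1 letter step above D lands on E; in G minor, that letter is Eb.

Eb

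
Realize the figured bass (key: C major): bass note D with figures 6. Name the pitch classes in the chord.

D, F, B

The written figures 6 are shorthand for 6/3: the 3 is implied.
A third above D in this key is F.
A sixth above D in this key is B.
Together with the bass D, this spells B diminished in first inversion.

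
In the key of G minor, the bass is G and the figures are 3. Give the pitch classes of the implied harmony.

The written figures 3 are shorthand for 5/3: the 5 is implied.
A third above G in this key is Bb.
A fifth above G in this key is D.
Together with the bass G, this spells G minor in root position.

G, Bb, D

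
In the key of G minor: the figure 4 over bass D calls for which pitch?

G

Counting 3 letter steps above D lands on G; in G minor, that letter is G.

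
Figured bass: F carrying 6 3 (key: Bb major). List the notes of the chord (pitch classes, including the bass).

F, A, D

A third above F in this key is A.
A sixth above F in this key is D.
Together with the bass F, this spells D minor in first inversion.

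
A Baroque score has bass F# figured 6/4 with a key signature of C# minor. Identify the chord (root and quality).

The figures 6/4 indicate a triad in second inversion.
In second inversion the root lies a fourth above the bass: a fourth above F# in C# minor is B.
The chord tones are F#, B, D#, giving B major.

B major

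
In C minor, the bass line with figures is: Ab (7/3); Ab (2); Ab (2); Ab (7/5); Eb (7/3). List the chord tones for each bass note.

Ab, C, Eb, G | Ab, Bb, D, F | Ab, Bb, D, F | Ab, C, Eb, G | Eb, G, Bb, D

Ab (7/5/3): Ab, C, Eb, G.
Ab (6/4/2): Ab, Bb, D, F.
Ab (6/4/2): Ab, Bb, D, F.
Ab (7/5/3): Ab, C, Eb, G.
Eb (7/5/3): Eb, G, Bb, D.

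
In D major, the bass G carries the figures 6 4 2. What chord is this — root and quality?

The figures 6 4 2 indicate a seventh chord in third inversion.
In third inversion the root lies a second above the bass: a second above G in D major is A.
The chord tones are G, A, C#, E, giving A dominant seventh.

A dominant seventh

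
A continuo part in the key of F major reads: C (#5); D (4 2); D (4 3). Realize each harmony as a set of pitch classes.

C, E, G# | D, E, G, Bb | D, F, G, Bb

C (#5/3): C, E, G#.
D (6/4/2): D, E, G, Bb.
D (6/4/3): D, F, G, Bb.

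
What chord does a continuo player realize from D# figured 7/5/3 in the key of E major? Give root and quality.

D# half-diminished seventh

The figures 7/5/3 indicate a seventh chord in root position.
In root position the bass is the root, so the root is D#.
The chord tones are D#, F#, A, C#, giving D# half-diminished seventh.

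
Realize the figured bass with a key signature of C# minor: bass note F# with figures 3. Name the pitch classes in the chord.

F#, A, C#

The written figures 3 are shorthand for 5/3: the 5 is implied.
A third above F# in this key is A.
A fifth above F# in this key is C#.
Together with the bass F#, this spells F# minor in root position.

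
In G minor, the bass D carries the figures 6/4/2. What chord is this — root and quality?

Eb major seventh

The figures 6/4/2 indicate a seventh chord in third inversion.
In third inversion the root lies a second above the bass: a second above D in G minor is Eb.
The chord tones are D, Eb, G, Bb, giving Eb major seventh.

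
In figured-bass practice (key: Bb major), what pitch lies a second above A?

Counting 1 letter step above A lands on B; in Bb major, that letter is Bb.

Bb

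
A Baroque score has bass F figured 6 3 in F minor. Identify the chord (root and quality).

Db major

The figures 6 3 indicate a triad in first inversion.
In first inversion the root lies a sixth above the bass: a sixth above F in F minor is Db.
The chord tones are F, Ab, Db, giving Db major.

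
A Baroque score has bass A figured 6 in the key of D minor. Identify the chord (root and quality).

The figures 6 indicate a triad in first inversion.
In first inversion the root lies a sixth above the bass: a sixth above A in D minor is F.
The chord tones are A, C, F, giving F major.

F major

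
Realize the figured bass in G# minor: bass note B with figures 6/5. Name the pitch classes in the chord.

The written figures 6/5 are shorthand for 6/5/3: the 3 is implied.
A third above B in this key is D#.
A fifth above B in this key is F#.
A sixth above B in this key is G#.
Together with the bass B, this spells G# minor seventh in first inversion.

B, D#, F#, G#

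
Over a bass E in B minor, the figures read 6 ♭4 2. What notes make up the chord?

E, F#, Ab, C#

A second above E in this key is F#.
A fourth above E in this key is A, lowered to Ab by the flat.
A sixth above E in this key is C#.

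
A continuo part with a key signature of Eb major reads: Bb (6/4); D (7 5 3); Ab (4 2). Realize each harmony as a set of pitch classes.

Bb, Eb, G | D, F, Ab, C | Ab, Bb, D, F

Bb (6/4): Bb, Eb, G.
D (7/5/3): D, F, Ab, C.
Ab (6/4/2): Ab, Bb, D, F.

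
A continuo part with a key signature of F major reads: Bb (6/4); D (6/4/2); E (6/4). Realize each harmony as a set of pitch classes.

Bb, E, G | D, E, G, Bb | E, A, C

Bb (6/4): Bb, E, G.
D (6/4/2): D, E, G, Bb.
E (6/4): E, A, C.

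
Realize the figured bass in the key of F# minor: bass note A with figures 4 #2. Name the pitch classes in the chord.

The written figures 4 #2 are shorthand for 6/4/2: the 6 is implied.
A second above A in this key is B, raised to B# by the sharp.
A fourth above A in this key is D.
A sixth above A in this key is F#.

A, B#, D, F#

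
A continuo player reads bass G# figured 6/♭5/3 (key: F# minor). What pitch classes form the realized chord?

A third above G# in this key is B.
A fifth above G# in this key is D, lowered to Db by the flat.
A sixth above G# in this key is E.

G#, B, Db, E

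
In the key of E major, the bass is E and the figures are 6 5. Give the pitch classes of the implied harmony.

The written figures 6 5 are shorthand for 6/5/3: the 3 is implied.
A third above E in this key is G#.
A fifth above E in this key is B.
A sixth above E in this key is C#.
Together with the bass E, this spells C# minor seventh in first inversion.

E, G#, B, C#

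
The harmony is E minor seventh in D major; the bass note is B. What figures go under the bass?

B is the fifth of E minor seventh, so the chord is in second inversion.
A seventh chord in second inversion is figured 6/4/3, conventionally abbreviated 4/3.

4/3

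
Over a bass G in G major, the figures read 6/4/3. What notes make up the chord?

G, B, C, E

A third above G in this key is B.
A fourth above G in this key is C.
A sixth above G in this key is E.
Together with the bass G, this spells C major seventh in second inversion.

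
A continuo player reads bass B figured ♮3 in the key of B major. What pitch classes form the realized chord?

The written figures ♮3 are shorthand for 5/3: the 5 is implied.
A third above B in this key is D#, made natural (D) by the ♮ figure.
A fifth above B in this key is F#.
Together with the bass B, this spells B minor in root position.

B, D, F#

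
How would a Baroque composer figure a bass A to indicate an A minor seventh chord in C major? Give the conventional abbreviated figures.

7

A is the root of A minor seventh, so the chord is in root position.
A seventh chord in root position is figured 7/5/3, conventionally abbreviated 7.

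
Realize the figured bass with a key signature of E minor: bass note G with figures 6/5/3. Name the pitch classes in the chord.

A third above G in this key is B.
A fifth above G in this key is D.
A sixth above G in this key is E.
Together with the bass G, this spells E minor seventh in first inversion.

G, B, D, E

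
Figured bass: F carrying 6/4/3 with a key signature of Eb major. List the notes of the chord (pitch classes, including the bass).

A third above F in this key is Ab.
A fourth above F in this key is Bb.
A sixth above F in this key is D.
Together with the bass F, this spells Bb dominant seventh in second inversion.

F, Ab, Bb, D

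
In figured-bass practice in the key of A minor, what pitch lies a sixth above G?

Counting 5 letter steps above G lands on E; in A minor, that letter is E.

E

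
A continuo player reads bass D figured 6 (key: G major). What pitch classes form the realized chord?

D, F#, B

The written figures 6 are shorthand for 6/3: the 3 is implied.
A third above D in this key is F#.
A sixth above D in this key is B.
Together with the bass D, this spells B minor in first inversion.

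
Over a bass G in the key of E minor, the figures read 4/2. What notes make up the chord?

G, A, C, E

The written figures 4/2 are shorthand for 6/4/2: the 6 is implied.
A second above G in this key is A.
A fourth above G in this key is C.
A sixth above G in this key is E.
Together with the bass G, this spells A minor seventh in third inversion.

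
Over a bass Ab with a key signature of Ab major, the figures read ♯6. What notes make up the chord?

Ab, C, F#

The written figures ♯6 are shorthand for 6/3: the 3 is implied.
A third above Ab in this key is C.
A sixth above Ab in this key is F, raised to F# by the sharp.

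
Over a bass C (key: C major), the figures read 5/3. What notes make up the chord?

A third above C in this key is E.
A fifth above C in this key is G.
Together with the bass C, this spells C major in root position.

C, E, G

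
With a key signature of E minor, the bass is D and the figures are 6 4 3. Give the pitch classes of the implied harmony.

A third above D in this key is F#.
A fourth above D in this key is G.
A sixth above D in this key is B.
Together with the bass D, this spells G major seventh in second inversion.

D, F#, G, B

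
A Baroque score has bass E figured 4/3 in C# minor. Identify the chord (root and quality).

A major seventh

The figures 4/3 indicate a seventh chord in second inversion.
In second inversion the root lies a fourth above the bass: a fourth above E in C# minor is A.
The chord tones are E, G#, A, C#, giving A major seventh.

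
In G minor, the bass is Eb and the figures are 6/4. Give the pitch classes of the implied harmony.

Eb, A, C

A fourth above Eb in this key is A.
A sixth above Eb in this key is C.
Together with the bass Eb, this spells A diminished in second inversion.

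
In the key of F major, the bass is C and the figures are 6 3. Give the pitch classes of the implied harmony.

C, E, A

A third above C in this key is E.
A sixth above C in this key is A.
Together with the bass C, this spells A minor in first inversion.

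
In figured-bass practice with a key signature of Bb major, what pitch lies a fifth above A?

Counting 4 letter steps above A lands on E; in Bb major, that letter is Eb.

Eb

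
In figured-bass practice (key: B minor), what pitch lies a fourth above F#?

B

Counting 3 letter steps above F# lands on B; in B minor, that letter is B.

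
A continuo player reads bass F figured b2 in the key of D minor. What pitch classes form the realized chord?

The written figures b2 are shorthand for 6/4/2: the 6/4 are implied.
A second above F in this key is G, lowered to Gb by the flat.
A fourth above F in this key is Bb.
A sixth above F in this key is D.
Together with the bass F, this spells Gb augmented major seventh in third inversion.

F, Gb, Bb, D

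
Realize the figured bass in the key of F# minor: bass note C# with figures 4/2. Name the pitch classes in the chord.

The written figures 4/2 are shorthand for 6/4/2: the 6 is implied.
A second above C# in this key is D.
A fourth above C# in this key is F#.
A sixth above C# in this key is A.
Together with the bass C#, this spells D major seventh in third inversion.

C#, D, F#, A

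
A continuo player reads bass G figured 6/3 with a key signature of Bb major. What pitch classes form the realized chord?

A third above G in this key is Bb.
A sixth above G in this key is Eb.
Together with the bass G, this spells Eb major in first inversion.

G, Bb, Eb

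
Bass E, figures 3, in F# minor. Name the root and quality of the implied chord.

The figures 3 indicate a triad in root position.
In root position the bass is the root, so the root is E.
The chord tones are E, G#, B, giving E major.

E major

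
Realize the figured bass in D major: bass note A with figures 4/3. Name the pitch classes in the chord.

The written figures 4/3 are shorthand for 6/4/3: the 6 is implied.
A third above A in this key is C#.
A fourth above A in this key is D.
A sixth above A in this key is F#.
Together with the bass A, this spells D major seventh in second inversion.

A, C#, D, F#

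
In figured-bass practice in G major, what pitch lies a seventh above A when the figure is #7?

Counting 6 letter steps above A lands on G; in G major, that letter is G.
The #7 figure raises it a semitone, giving G#.

G#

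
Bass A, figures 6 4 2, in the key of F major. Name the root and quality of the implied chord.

Bb major seventh

The figures 6 4 2 indicate a seventh chord in third inversion.
In third inversion the root lies a second above the bass: a second above A in F major is Bb.
The chord tones are A, Bb, D, F, giving Bb major seventh.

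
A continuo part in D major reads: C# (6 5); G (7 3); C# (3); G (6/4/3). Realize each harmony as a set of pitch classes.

C#, E, G, A | G, B, D, F# | C#, E, G | G, B, C#, E

C# (6/5/3): C#, E, G, A.
G (7/5/3): G, B, D, F#.
C# (5/3): C#, E, G.
G (6/4/3): G, B, C#, E.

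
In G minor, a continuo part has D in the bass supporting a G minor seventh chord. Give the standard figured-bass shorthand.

D is the fifth of G minor seventh, so the chord is in second inversion.
A seventh chord in second inversion is figured 6/4/3, conventionally abbreviated 4/3.

4/3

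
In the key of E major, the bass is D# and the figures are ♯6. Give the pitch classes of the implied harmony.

D#, F#, B#

The written figures ♯6 are shorthand for 6/3: the 3 is implied.
A third above D# in this key is F#.
A sixth above D# in this key is B, raised to B# by the sharp.
Together with the bass D#, this spells B# diminished in first inversion.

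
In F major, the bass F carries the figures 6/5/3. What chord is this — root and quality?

D minor seventh

The figures 6/5/3 indicate a seventh chord in first inversion.
In first inversion the root lies a sixth above the bass: a sixth above F in F major is D.
The chord tones are F, A, C, D, giving D minor seventh.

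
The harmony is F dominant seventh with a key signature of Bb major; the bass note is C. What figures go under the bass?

4/3

C is the fifth of F dominant seventh, so the chord is in second inversion.
A seventh chord in second inversion is figured 6/4/3, conventionally abbreviated 4/3.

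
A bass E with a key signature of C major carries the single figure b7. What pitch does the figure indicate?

Counting 6 letter steps above E lands on D; in C major, that letter is D.
The b7 figure lowers it a semitone, giving Db.

Db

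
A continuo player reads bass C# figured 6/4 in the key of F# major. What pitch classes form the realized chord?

A fourth above C# in this key is F#.
A sixth above C# in this key is A#.
Together with the bass C#, this spells F# major in second inversion.

C#, F#, A#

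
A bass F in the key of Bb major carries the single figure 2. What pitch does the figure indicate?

G

Counting 1 letter step above F lands on G; in Bb major, that letter is G.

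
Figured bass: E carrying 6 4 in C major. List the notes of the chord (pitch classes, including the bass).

A fourth above E in this key is A.
A sixth above E in this key is C.
Together with the bass E, this spells A minor in second inversion.

E, A, C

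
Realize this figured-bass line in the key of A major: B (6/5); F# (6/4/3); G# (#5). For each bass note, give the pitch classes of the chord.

B (6/5/3): B, D, F#, G#.
F# (6/4/3): F#, A, B, D.
G# (#5/3): G#, B, D#.

B, D, F#, G# | F#, A, B, D | G#, B, D#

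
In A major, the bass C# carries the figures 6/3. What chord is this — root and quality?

The figures 6/3 indicate a triad in first inversion.
In first inversion the root lies a sixth above the bass: a sixth above C# in A major is A.
The chord tones are C#, E, A, giving A major.

A major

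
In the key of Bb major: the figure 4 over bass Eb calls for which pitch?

Counting 3 letter steps above Eb lands on A; in Bb major, that letter is A.

A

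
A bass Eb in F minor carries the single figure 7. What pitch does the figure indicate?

Counting 6 letter steps above Eb lands on D; in F minor, that letter is Db.

Db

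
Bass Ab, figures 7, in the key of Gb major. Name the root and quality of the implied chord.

Ab minor seventh

The figures 7 indicate a seventh chord in root position.
In root position the bass is the root, so the root is Ab.
The chord tones are Ab, Cb, Eb, Gb, giving Ab minor seventh.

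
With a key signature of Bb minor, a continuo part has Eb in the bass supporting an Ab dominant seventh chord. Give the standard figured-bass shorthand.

4/3

Eb is the fifth of Ab dominant seventh, so the chord is in second inversion.
A seventh chord in second inversion is figured 6/4/3, conventionally abbreviated 4/3.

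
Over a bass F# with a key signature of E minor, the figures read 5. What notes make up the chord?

The written figures 5 are shorthand for 5/3: the 3 is implied.
A third above F# in this key is A.
A fifth above F# in this key is C.
Together with the bass F#, this spells F# diminished in root position.

F#, A, C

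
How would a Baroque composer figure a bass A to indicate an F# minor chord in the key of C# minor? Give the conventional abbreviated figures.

A is the third of F# minor, so the chord is in first inversion.
A triad in first inversion is figured 6/3, conventionally abbreviated 6.

6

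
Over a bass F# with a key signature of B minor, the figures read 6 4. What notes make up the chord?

A fourth above F# in this key is B.
A sixth above F# in this key is D.
Together with the bass F#, this spells B minor in second inversion.

F#, B, D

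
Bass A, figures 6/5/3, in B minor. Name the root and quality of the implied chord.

The figures 6/5/3 indicate a seventh chord in first inversion.
In first inversion the root lies a sixth above the bass: a sixth above A in B minor is F#.
The chord tones are A, C#, E, F#, giving F# minor seventh.

F# minor seventh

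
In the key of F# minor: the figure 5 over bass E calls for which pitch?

B

Counting 4 letter steps above E lands on B; in F# minor, that letter is B.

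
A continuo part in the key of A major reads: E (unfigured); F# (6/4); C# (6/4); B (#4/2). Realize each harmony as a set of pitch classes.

E (5/3): E, G#, B.
F# (6/4): F#, B, D.
C# (6/4): C#, F#, A.
B (6/#4/2): B, C#, E#, G#.

E, G#, B | F#, B, D | C#, F#, A | B, C#, E#, G#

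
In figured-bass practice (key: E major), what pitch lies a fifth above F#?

Counting 4 letter steps above F# lands on C; in E major, that letter is C#.

C#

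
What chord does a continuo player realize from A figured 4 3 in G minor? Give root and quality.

The figures 4 3 indicate a seventh chord in second inversion.
In second inversion the root lies a fourth above the bass: a fourth above A in G minor is D.
The chord tones are A, C, D, F, giving D minor seventh.

D minor seventh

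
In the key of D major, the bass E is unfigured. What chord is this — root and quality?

An unfigured bass indicates a triad in root position.
In root position the bass is the root, so the root is E.
The chord tones are E, G, B, giving E minor.

E minor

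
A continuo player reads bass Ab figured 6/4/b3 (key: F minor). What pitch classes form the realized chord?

A third above Ab in this key is C, lowered to Cb by the flat.
A fourth above Ab in this key is Db.
A sixth above Ab in this key is F.
Together with the bass Ab, this spells Db dominant seventh in second inversion.

Ab, Cb, Db, F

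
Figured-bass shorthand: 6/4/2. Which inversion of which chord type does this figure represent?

seventh chord, third inversion

Intervals of 6/4/2 above the bass form a seventh chord; the bass is the seventh, so this is third inversion.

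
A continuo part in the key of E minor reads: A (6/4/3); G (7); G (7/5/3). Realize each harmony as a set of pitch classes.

A (6/4/3): A, C, D, F#.
G (7/5/3): G, B, D, F#.
G (7/5/3): G, B, D, F#.

A, C, D, F# | G, B, D, F# | G, B, D, F#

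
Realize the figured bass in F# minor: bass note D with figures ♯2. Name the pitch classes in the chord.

D, E#, G#, B

The written figures ♯2 are shorthand for 6/4/2: the 6/4 are implied.
A second above D in this key is E, raised to E# by the sharp.
A fourth above D in this key is G#.
A sixth above D in this key is B.
Together with the bass D, this spells E# diminished seventh in third inversion.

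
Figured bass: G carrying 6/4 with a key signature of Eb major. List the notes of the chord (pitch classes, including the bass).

A fourth above G in this key is C.
A sixth above G in this key is Eb.
Together with the bass G, this spells C minor in second inversion.

G, C, Eb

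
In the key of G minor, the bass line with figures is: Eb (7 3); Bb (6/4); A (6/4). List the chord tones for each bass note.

Eb, G, Bb, D | Bb, Eb, G | A, D, F

Eb (7/5/3): Eb, G, Bb, D.
Bb (6/4): Bb, Eb, G.
A (6/4): A, D, F.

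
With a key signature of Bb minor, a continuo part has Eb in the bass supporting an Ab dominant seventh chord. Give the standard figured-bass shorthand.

4/3

Eb is the fifth of Ab dominant seventh, so the chord is in second inversion.
A seventh chord in second inversion is figured 6/4/3, conventionally abbreviated 4/3.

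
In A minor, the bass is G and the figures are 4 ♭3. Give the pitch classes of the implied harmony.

G, Bb, C, E

The written figures 4 ♭3 are shorthand for 6/4/3: the 6 is implied.
A third above G in this key is B, lowered to Bb by the flat.
A fourth above G in this key is C.
A sixth above G in this key is E.
Together with the bass G, this spells C dominant seventh in second inversion.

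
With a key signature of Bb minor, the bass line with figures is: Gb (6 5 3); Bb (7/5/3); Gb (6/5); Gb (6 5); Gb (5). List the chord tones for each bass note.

Gb, Bb, Db, Eb | Bb, Db, F, Ab | Gb, Bb, Db, Eb | Gb, Bb, Db, Eb | Gb, Bb, Db

Gb (6/5/3): Gb, Bb, Db, Eb.
Bb (7/5/3): Bb, Db, F, Ab.
Gb (6/5/3): Gb, Bb, Db, Eb.
Gb (6/5/3): Gb, Bb, Db, Eb.
Gb (5/3): Gb, Bb, Db.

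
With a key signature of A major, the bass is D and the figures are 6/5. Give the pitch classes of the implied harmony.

D, F#, A, B

The written figures 6/5 are shorthand for 6/5/3: the 3 is implied.
A third above D in this key is F#.
A fifth above D in this key is A.
A sixth above D in this key is B.
Together with the bass D, this spells B minor seventh in first inversion.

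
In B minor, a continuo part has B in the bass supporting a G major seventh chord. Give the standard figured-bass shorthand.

B is the third of G major seventh, so the chord is in first inversion.
A seventh chord in first inversion is figured 6/5/3, conventionally abbreviated 6/5.

6/5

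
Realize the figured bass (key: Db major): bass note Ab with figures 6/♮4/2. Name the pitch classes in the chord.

Ab, Bb, D, F

A second above Ab in this key is Bb.
A fourth above Ab in this key is Db, made natural (D) by the ♮ figure.
A sixth above Ab in this key is F.
Together with the bass Ab, this spells Bb dominant seventh in third inversion.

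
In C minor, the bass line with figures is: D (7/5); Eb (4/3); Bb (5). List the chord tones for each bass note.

D, F, Ab, C | Eb, G, Ab, C | Bb, D, F

D (7/5/3): D, F, Ab, C.
Eb (6/4/3): Eb, G, Ab, C.
Bb (5/3): Bb, D, F.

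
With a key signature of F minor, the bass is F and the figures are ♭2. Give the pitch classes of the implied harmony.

The written figures ♭2 are shorthand for 6/4/2: the 6/4 are implied.
A second above F in this key is G, lowered to Gb by the flat.
A fourth above F in this key is Bb.
A sixth above F in this key is Db.
Together with the bass F, this spells Gb major seventh in third inversion.

F, Gb, Bb, Db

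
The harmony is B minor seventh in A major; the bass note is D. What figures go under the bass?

6/5

D is the third of B minor seventh, so the chord is in first inversion.
A seventh chord in first inversion is figured 6/5/3, conventionally abbreviated 6/5.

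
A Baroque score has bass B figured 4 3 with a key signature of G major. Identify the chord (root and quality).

E minor seventh

The figures 4 3 indicate a seventh chord in second inversion.
In second inversion the root lies a fourth above the bass: a fourth above B in G major is E.
The chord tones are B, D, E, G, giving E minor seventh.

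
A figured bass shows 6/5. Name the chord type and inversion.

6/5 is shorthand for 6/5/3.
Intervals of 6/5/3 above the bass form a seventh chord; the bass is the third, so this is first inversion.

seventh chord, first inversion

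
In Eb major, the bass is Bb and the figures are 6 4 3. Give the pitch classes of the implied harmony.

A third above Bb in this key is D.
A fourth above Bb in this key is Eb.
A sixth above Bb in this key is G.
Together with the bass Bb, this spells Eb major seventh in second inversion.

Bb, D, Eb, G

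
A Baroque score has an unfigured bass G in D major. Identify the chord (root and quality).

An unfigured bass indicates a triad in root position.
In root position the bass is the root, so the root is G.
The chord tones are G, B, D, giving G major.

G major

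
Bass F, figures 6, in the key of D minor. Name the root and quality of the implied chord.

The figures 6 indicate a triad in first inversion.
In first inversion the root lies a sixth above the bass: a sixth above F in D minor is D.
The chord tones are F, A, D, giving D minor.

D minor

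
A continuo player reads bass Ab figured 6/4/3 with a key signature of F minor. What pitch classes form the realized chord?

A third above Ab in this key is C.
A fourth above Ab in this key is Db.
A sixth above Ab in this key is F.
Together with the bass Ab, this spells Db major seventh in second inversion.

Ab, C, Db, F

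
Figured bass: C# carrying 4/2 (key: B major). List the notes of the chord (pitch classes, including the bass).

C#, D#, F#, A#

The written figures 4/2 are shorthand for 6/4/2: the 6 is implied.
A second above C# in this key is D#.
A fourth above C# in this key is F#.
A sixth above C# in this key is A#.
Together with the bass C#, this spells D# minor seventh in third inversion.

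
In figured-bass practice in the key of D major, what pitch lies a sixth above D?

B

Counting 5 letter steps above D lands on B; in D major, that letter is B.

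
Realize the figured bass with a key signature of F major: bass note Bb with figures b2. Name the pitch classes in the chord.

Bb, Cb, E, G

The written figures b2 are shorthand for 6/4/2: the 6/4 are implied.
A second above Bb in this key is C, lowered to Cb by the flat.
A fourth above Bb in this key is E.
A sixth above Bb in this key is G.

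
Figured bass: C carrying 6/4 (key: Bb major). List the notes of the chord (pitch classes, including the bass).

C, F, A

A fourth above C in this key is F.
A sixth above C in this key is A.
Together with the bass C, this spells F major in second inversion.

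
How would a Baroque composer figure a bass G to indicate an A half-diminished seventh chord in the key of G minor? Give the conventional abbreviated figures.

4/2

G is the seventh of A half-diminished seventh, so the chord is in third inversion.
A seventh chord in third inversion is figured 6/4/2, conventionally abbreviated 4/2.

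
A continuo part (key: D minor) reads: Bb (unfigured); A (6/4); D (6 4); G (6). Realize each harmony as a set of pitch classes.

Bb (5/3): Bb, D, F.
A (6/4): A, D, F.
D (6/4): D, G, Bb.
G (6/3): G, Bb, E.

Bb, D, F | A, D, F | D, G, Bb | G, Bb, E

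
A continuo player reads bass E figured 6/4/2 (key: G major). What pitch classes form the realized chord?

A second above E in this key is F#.
A fourth above E in this key is A.
A sixth above E in this key is C.
Together with the bass E, this spells F# half-diminished seventh in third inversion.

E, F#, A, C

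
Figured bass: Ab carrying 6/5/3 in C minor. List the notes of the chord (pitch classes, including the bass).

Ab, C, Eb, F

A third above Ab in this key is C.
A fifth above Ab in this key is Eb.
A sixth above Ab in this key is F.
Together with the bass Ab, this spells F minor seventh in first inversion.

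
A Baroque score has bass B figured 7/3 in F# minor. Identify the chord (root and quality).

The figures 7/3 indicate a seventh chord in root position.
In root position the bass is the root, so the root is B.
The chord tones are B, D, F#, A, giving B minor seventh.

B minor seventh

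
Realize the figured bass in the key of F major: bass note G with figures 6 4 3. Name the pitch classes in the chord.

G, Bb, C, E

A third above G in this key is Bb.
A fourth above G in this key is C.
A sixth above G in this key is E.
Together with the bass G, this spells C dominant seventh in second inversion.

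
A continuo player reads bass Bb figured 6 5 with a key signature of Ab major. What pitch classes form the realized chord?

The written figures 6 5 are shorthand for 6/5/3: the 3 is implied.
A third above Bb in this key is Db.
A fifth above Bb in this key is F.
A sixth above Bb in this key is G.
Together with the bass Bb, this spells G half-diminished seventh in first inversion.

Bb, Db, F, G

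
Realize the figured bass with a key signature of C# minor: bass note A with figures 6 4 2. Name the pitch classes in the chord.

A, B, D#, F#

A second above A in this key is B.
A fourth above A in this key is D#.
A sixth above A in this key is F#.
Together with the bass A, this spells B dominant seventh in third inversion.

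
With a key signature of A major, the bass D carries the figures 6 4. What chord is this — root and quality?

The figures 6 4 indicate a triad in second inversion.
In second inversion the root lies a fourth above the bass: a fourth above D in A major is G#.
The chord tones are D, G#, B, giving G# diminished.

G# diminished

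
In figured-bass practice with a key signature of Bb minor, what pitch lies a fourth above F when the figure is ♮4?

B

Counting 3 letter steps above F lands on B; in Bb minor, that letter is Bb.
The ♮4 figure makes it natural, giving B.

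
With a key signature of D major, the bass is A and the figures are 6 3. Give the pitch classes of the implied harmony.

A third above A in this key is C#.
A sixth above A in this key is F#.
Together with the bass A, this spells F# minor in first inversion.

A, C#, F#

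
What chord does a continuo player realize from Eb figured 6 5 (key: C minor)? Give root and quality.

C minor seventh

The figures 6 5 indicate a seventh chord in first inversion.
In first inversion the root lies a sixth above the bass: a sixth above Eb in C minor is C.
The chord tones are Eb, G, Bb, C, giving C minor seventh.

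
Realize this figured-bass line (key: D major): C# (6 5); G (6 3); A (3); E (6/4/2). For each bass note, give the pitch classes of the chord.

C# (6/5/3): C#, E, G, A.
G (6/3): G, B, E.
A (5/3): A, C#, E.
E (6/4/2): E, F#, A, C#.

C#, E, G, A | G, B, E | A, C#, E | E, F#, A, C#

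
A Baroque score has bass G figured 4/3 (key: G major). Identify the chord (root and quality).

The figures 4/3 indicate a seventh chord in second inversion.
In second inversion the root lies a fourth above the bass: a fourth above G in G major is C.
The chord tones are G, B, C, E, giving C major seventh.

C major seventh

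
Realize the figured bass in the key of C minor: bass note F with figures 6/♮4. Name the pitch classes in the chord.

A fourth above F in this key is Bb, made natural (B) by the ♮ figure.
A sixth above F in this key is D.
Together with the bass F, this spells B diminished in second inversion.

F, B, D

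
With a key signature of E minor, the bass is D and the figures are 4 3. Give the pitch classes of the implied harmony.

The written figures 4 3 are shorthand for 6/4/3: the 6 is implied.
A third above D in this key is F#.
A fourth above D in this key is G.
A sixth above D in this key is B.
Together with the bass D, this spells G major seventh in second inversion.

D, F#, G, B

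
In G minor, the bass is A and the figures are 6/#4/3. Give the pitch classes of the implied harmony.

A third above A in this key is C.
A fourth above A in this key is D, raised to D# by the sharp.
A sixth above A in this key is F.

A, C, D#, F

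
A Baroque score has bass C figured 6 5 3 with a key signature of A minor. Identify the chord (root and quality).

A minor seventh

The figures 6 5 3 indicate a seventh chord in first inversion.
In first inversion the root lies a sixth above the bass: a sixth above C in A minor is A.
The chord tones are C, E, G, A, giving A minor seventh.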